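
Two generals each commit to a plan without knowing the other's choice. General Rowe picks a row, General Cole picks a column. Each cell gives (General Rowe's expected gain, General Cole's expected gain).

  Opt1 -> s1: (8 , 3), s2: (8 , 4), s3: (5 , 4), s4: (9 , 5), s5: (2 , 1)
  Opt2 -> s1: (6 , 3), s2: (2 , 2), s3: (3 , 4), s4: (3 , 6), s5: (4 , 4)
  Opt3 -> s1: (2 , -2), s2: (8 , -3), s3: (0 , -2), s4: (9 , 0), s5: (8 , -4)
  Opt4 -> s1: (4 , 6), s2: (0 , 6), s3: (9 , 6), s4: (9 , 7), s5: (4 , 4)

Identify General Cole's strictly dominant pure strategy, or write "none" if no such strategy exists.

s4 vs s1: Opt1: 5>3, Opt2: 6>3, Opt3: 0>-2, Opt4: 7>6.
s4 vs s2: Opt1: 5>4, Opt2: 6>2, Opt3: 0>-3, Opt4: 7>6.
s4 vs s3: Opt1: 5>4, Opt2: 6>4, Opt3: 0>-2, Opt4: 7>6.
s4 vs s5: Opt1: 5>1, Opt2: 6>4, Opt3: 0>-4, Opt4: 7>4.
s4 strictly beats every other strategy against every opponent action, so it is strictly dominant.

s4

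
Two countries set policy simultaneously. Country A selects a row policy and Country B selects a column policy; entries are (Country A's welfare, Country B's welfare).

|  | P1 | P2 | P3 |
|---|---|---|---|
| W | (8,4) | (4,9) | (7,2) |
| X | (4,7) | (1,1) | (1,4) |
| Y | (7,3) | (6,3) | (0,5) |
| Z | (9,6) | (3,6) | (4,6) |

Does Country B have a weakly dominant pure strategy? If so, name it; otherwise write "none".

P1 fails to dominate P2 at W (4<9).
P2 fails to dominate P1 at X (1<7).
P3 fails to dominate P1 at W (2<4).
No single strategy dominates all the others.

none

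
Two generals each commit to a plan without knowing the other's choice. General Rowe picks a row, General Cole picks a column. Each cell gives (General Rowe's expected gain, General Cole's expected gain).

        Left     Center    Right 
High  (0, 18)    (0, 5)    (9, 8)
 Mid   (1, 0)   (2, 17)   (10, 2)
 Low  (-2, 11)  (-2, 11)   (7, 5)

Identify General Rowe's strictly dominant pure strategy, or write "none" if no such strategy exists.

Mid vs High: Left: 1>0, Center: 2>0, Right: 10>9.
Mid vs Low: Left: 1>-2, Center: 2>-2, Right: 10>7.
Mid strictly beats every other strategy against every opponent action, so it is strictly dominant.

Mid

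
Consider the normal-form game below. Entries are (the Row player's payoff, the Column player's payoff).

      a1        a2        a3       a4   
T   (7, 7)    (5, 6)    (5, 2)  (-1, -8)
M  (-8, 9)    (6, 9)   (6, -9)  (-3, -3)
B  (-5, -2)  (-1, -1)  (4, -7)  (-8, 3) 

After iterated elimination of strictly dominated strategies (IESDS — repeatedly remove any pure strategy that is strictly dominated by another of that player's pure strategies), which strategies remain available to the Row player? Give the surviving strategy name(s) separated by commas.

The Row player's strategy B is strictly dominated by T (a1: 7>-5, a2: 5>-1, a3: 5>4, a4: -1>-8) and is removed.
For the Column player, a1 strictly dominates a3 on the remaining rows (T: 7>2, M: 9>-9); eliminate a3.
The Column player's strategy a4 is strictly dominated by a1 (T: 7>-8, M: 9>-3) and is removed.
Among the remaining strategies, none is strictly dominated by another pure strategy of the same player, so the elimination stops.
Surviving strategies — the Row player: {T, M}; the Column player: {a1, a2}.

T, M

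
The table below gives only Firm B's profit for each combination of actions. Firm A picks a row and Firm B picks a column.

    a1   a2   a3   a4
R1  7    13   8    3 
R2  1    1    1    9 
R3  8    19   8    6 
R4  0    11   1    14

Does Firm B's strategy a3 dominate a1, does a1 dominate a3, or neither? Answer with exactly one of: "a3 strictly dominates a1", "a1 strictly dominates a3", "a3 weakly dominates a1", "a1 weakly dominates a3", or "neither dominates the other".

a3 weakly dominates a1

a3's payoffs vs a1's, by Firm A's action — R1: 8>7, R2: 1=1, R3: 8=8, R4: 1>0.
a3 is at least as good everywhere and strictly better somewhere (tied only at R2, R3), so a3 weakly but not strictly dominates a1.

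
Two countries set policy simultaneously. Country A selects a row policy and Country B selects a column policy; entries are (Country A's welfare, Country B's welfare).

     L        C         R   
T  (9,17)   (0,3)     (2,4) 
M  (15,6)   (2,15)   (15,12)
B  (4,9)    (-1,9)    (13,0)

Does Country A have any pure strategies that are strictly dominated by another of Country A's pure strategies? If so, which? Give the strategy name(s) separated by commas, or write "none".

T, B

T: dominated, since M does at least as well everywhere (L: 15>9, C: 2>0, R: 15>2).
M: no other strategy beats it everywhere (T at L (15>9); B at L (15>4)).
B: dominated, since M does at least as well everywhere (L: 15>4, C: 2>-1, R: 15>13).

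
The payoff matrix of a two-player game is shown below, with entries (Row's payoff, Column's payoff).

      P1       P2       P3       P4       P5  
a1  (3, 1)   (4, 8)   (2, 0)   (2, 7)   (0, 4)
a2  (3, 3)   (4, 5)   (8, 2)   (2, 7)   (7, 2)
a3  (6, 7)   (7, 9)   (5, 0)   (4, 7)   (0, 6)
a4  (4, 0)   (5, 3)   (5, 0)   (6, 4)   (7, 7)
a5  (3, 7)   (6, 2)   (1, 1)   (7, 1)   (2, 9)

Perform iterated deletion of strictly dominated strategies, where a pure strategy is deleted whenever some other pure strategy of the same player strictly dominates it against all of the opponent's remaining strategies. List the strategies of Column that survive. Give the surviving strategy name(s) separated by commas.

P1, P2, P4, P5

For Row, a4 strictly dominates a1 on the remaining columns (P1: 4>3, P2: 5>4, P3: 5>2, P4: 6>2, P5: 7>0); eliminate a1.
Column's strategy P3 is strictly dominated by P2 (a2: 5>2, a3: 9>0, a4: 3>0, a5: 2>1) and is removed.
Among the remaining strategies, none is strictly dominated by another pure strategy of the same player, so the elimination stops.
Surviving strategies — Row: {a2, a3, a4, a5}; Column: {P1, P2, P4, P5}.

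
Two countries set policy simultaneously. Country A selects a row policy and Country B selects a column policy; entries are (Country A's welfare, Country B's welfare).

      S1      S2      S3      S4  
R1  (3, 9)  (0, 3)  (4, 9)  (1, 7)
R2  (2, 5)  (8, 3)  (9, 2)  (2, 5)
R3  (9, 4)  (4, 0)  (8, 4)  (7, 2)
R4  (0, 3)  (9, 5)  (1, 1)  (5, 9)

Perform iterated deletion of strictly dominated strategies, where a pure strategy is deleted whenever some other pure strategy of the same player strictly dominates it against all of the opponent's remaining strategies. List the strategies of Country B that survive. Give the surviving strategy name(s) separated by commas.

For Country A, R3 strictly dominates R1 on the remaining columns (S1: 9>3, S2: 4>0, S3: 8>4, S4: 7>1); eliminate R1.
Country B's strategy S2 is strictly dominated by S4 (R2: 5>3, R3: 2>0, R4: 9>5) and is removed.
Row R4 is eliminated: R3 beats it against every remaining column (S1: 9>0, S3: 8>1, S4: 7>5).
Among the remaining strategies, none is strictly dominated by another pure strategy of the same player, so the elimination stops.
Surviving strategies — Country A: {R2, R3}; Country B: {S1, S3, S4}.

S1, S3, S4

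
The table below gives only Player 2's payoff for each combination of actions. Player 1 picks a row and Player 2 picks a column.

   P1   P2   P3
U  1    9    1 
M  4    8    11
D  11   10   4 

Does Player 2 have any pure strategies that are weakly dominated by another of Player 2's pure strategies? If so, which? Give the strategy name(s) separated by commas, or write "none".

P1: no other strategy beats it everywhere (P2 at D (11>10); P3 at D (11>4)).
Nothing dominates P2: P1 at U (9>1); P3 at U (9>1).
P3: no other strategy beats it everywhere (P1 at M (11>4); P2 at M (11>8)).

none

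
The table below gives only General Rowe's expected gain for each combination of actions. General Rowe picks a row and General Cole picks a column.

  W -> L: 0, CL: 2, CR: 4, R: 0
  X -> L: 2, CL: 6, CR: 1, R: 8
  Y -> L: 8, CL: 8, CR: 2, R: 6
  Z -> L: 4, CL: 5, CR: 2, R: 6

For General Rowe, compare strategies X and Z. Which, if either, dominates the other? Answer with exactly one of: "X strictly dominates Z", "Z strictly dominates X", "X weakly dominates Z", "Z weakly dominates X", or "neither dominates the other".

neither dominates the other

Compare X to Z across each opponent action: L: 2<4, CL: 6>5, CR: 1<2, R: 8>6.
X does better at CL, R but worse at L, CR; neither strategy dominates the other.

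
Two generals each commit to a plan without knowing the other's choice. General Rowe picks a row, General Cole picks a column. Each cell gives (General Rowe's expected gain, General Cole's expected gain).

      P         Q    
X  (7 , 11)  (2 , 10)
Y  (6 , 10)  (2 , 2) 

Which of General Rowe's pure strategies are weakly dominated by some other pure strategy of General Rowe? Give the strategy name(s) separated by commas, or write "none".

Nothing dominates X: Y at P (7>6).
Y is weakly dominated by X (P: 7>6, Q: 2=2).

Y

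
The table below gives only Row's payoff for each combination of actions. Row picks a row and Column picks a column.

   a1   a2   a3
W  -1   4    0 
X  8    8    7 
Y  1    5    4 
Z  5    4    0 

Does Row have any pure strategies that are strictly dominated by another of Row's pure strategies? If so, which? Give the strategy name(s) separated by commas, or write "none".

W, Y, Z

W: dominated, since X does at least as well everywhere (a1: 8>-1, a2: 8>4, a3: 7>0).
Nothing dominates X: W at a1 (8>-1); Y at a1 (8>1); Z at a1 (8>5).
X strictly dominates Y — a1: 8>1, a2: 8>5, a3: 7>4.
X strictly dominates Z — a1: 8>5, a2: 8>4, a3: 7>0.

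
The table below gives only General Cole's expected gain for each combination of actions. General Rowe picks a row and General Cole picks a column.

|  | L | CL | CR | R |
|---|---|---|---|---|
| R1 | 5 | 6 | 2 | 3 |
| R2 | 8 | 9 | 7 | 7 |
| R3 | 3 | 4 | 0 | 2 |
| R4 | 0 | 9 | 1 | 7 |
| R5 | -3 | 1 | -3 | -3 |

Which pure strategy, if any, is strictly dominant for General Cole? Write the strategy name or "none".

CL vs L: R1: 6>5, R2: 9>8, R3: 4>3, R4: 9>0, R5: 1>-3.
CL vs CR: R1: 6>2, R2: 9>7, R3: 4>0, R4: 9>1, R5: 1>-3.
CL vs R: R1: 6>3, R2: 9>7, R3: 4>2, R4: 9>7, R5: 1>-3.
CL strictly beats every other strategy against every opponent action, so it is strictly dominant.

CL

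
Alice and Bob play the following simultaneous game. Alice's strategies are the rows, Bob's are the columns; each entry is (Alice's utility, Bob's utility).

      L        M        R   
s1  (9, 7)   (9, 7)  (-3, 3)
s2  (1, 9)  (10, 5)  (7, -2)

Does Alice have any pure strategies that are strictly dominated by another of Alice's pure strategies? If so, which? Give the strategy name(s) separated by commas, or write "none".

none

Nothing dominates s1: s2 at L (9>1).
s2 is not dominated — it holds its own against s1 at M (10>9).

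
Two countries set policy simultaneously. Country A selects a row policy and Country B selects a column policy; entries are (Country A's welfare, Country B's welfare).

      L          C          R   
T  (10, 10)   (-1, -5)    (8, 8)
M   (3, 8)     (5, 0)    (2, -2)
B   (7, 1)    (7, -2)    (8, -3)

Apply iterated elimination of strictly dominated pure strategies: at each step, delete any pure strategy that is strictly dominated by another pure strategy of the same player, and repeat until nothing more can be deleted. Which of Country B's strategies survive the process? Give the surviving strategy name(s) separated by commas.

L

Row M is eliminated: B beats it against every remaining column (L: 7>3, C: 7>5, R: 8>2).
Country B's strategy C is strictly dominated by L (T: 10>-5, B: 1>-2) and is removed.
Column R is eliminated: L beats it against every remaining row (T: 10>8, B: 1>-3).
Country A's strategy B is strictly dominated by T (L: 10>7) and is removed.
Among the remaining strategies, none is strictly dominated by another pure strategy of the same player, so the elimination stops.
Surviving strategies — Country A: {T}; Country B: {L}.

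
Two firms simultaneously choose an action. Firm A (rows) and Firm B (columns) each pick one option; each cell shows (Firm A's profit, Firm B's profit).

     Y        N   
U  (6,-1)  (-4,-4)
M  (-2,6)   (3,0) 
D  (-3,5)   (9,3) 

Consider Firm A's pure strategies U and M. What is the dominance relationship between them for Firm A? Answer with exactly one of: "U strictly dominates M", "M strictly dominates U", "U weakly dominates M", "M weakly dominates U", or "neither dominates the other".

neither dominates the other

Compare U to M across each choice by Firm B: Y: 6>-2, N: -4<3.
U does better at Y but worse at N; neither strategy dominates the other.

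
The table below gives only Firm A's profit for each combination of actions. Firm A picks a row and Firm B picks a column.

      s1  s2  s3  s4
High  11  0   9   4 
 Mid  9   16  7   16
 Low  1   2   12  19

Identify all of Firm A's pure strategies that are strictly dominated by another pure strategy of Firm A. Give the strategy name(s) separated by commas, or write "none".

Nothing dominates High: Mid at s1 (11>9); Low at s1 (11>1).
Nothing dominates Mid: High at s2 (16>0); Low at s1 (9>1).
Low: no other strategy beats it everywhere (High at s2 (2>0); Mid at s3 (12>7)).

none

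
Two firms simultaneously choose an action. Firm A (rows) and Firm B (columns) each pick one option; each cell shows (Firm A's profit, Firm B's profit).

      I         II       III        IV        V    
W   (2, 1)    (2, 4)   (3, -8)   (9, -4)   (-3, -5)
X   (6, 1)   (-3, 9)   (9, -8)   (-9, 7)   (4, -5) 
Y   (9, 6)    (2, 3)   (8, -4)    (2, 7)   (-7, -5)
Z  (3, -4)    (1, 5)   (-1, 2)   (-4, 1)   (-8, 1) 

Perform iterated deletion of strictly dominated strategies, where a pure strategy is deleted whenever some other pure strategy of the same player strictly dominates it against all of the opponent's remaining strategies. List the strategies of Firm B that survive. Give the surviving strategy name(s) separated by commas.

I, II, IV

Row Z is eliminated: Y beats it against every remaining column (I: 9>3, II: 2>1, III: 8>-1, IV: 2>-4, V: -7>-8).
Firm B's strategy III is strictly dominated by I (W: 1>-8, X: 1>-8, Y: 6>-4) and is removed.
Column V is eliminated: I beats it against every remaining row (W: 1>-5, X: 1>-5, Y: 6>-5).
Firm A's strategy X is strictly dominated by Y (I: 9>6, II: 2>-3, IV: 2>-9) and is removed.
Among the remaining strategies, none is strictly dominated by another pure strategy of the same player, so the elimination stops.
Surviving strategies — Firm A: {W, Y}; Firm B: {I, II, IV}.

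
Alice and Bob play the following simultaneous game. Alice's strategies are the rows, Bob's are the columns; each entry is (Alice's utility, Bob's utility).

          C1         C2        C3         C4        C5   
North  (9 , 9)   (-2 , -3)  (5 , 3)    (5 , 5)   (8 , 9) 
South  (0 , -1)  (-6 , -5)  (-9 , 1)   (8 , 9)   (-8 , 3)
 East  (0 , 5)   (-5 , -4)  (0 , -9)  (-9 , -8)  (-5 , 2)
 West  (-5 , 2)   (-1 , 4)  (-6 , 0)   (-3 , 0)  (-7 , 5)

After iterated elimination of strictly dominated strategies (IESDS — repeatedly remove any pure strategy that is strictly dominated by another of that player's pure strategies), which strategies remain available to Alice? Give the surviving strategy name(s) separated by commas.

North, South

Row East is eliminated: North beats it against every remaining column (C1: 9>0, C2: -2>-5, C3: 5>0, C4: 5>-9, C5: 8>-5).
Column C2 is eliminated: C5 beats it against every remaining row (North: 9>-3, South: 3>-5, West: 5>4).
Alice's strategy West is strictly dominated by North (C1: 9>-5, C3: 5>-6, C4: 5>-3, C5: 8>-7) and is removed.
For Bob, C4 strictly dominates C3 on the remaining rows (North: 5>3, South: 9>1); eliminate C3.
Among the remaining strategies, none is strictly dominated by another pure strategy of the same player, so the elimination stops.
Surviving strategies — Alice: {North, South}; Bob: {C1, C4, C5}.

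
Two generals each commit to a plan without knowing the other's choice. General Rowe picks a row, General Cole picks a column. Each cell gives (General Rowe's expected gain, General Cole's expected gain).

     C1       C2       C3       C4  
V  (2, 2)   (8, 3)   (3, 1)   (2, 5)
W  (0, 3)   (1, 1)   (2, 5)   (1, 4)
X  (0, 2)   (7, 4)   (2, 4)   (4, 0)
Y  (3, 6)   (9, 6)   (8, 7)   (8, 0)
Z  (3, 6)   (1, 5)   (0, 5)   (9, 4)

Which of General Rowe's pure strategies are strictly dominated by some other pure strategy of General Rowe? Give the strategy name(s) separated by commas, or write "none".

V is strictly dominated by Y (C1: 3>2, C2: 9>8, C3: 8>3, C4: 8>2).
W: dominated, since V does at least as well everywhere (C1: 2>0, C2: 8>1, C3: 3>2, C4: 2>1).
X is strictly dominated by Y (C1: 3>0, C2: 9>7, C3: 8>2, C4: 8>4).
Y: no other strategy beats it everywhere (V at C1 (3>2); W at C1 (3>0); X at C1 (3>0); Z at C1 (3=3)).
Z is not dominated — it holds its own against V at C1 (3>2); W at C1 (3>0); X at C1 (3>0); Y at C1 (3=3).

V, W, X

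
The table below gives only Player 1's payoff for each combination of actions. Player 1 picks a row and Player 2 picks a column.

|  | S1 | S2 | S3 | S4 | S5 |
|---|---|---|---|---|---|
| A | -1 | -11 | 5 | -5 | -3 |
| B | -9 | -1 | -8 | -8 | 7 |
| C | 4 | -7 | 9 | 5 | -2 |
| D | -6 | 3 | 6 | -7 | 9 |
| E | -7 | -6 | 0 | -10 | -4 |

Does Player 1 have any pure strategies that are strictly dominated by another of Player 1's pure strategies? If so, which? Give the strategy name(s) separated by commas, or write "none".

A, B, E

A: dominated, since C does at least as well everywhere (S1: 4>-1, S2: -7>-11, S3: 9>5, S4: 5>-5, S5: -2>-3).
B is strictly dominated by D (S1: -6>-9, S2: 3>-1, S3: 6>-8, S4: -7>-8, S5: 9>7).
Nothing dominates C: A at S1 (4>-1); B at S1 (4>-9); D at S1 (4>-6); E at S1 (4>-7).
D: no other strategy beats it everywhere (A at S2 (3>-11); B at S1 (-6>-9); C at S2 (3>-7); E at S1 (-6>-7)).
E is strictly dominated by D (S1: -6>-7, S2: 3>-6, S3: 6>0, S4: -7>-10, S5: 9>-4).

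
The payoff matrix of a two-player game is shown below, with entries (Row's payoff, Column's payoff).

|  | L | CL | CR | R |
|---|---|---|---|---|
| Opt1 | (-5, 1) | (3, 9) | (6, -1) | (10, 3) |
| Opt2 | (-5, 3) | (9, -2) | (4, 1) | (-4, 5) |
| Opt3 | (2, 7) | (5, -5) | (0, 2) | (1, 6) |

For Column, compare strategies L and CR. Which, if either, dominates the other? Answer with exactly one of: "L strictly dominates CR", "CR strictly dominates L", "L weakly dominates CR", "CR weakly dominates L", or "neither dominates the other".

L strictly dominates CR

L's payoffs vs CR's, by Row's action — Opt1: 1>-1, Opt2: 3>1, Opt3: 7>2.
L gives a strictly higher payoff against each opponent action, so L strictly dominates CR.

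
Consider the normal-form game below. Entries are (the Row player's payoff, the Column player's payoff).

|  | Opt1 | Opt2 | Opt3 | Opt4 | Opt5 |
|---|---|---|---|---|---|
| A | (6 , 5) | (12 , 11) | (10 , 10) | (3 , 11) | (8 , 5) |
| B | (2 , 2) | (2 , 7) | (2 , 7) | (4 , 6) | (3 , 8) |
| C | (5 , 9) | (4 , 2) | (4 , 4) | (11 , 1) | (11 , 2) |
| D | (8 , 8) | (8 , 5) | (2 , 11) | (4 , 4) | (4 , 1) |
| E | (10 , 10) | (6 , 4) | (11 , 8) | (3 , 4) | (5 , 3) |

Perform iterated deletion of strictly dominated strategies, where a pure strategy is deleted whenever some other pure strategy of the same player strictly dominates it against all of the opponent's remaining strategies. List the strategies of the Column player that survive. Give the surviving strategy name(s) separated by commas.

For the Row player, C strictly dominates B on the remaining columns (Opt1: 5>2, Opt2: 4>2, Opt3: 4>2, Opt4: 11>4, Opt5: 11>3); eliminate B.
Column Opt5 is eliminated: Opt3 beats it against every remaining row (A: 10>5, C: 4>2, D: 11>1, E: 8>3).
Among the remaining strategies, none is strictly dominated by another pure strategy of the same player, so the elimination stops.
Surviving strategies — the Row player: {A, C, D, E}; the Column player: {Opt1, Opt2, Opt3, Opt4}.

Opt1, Opt2, Opt3, Opt4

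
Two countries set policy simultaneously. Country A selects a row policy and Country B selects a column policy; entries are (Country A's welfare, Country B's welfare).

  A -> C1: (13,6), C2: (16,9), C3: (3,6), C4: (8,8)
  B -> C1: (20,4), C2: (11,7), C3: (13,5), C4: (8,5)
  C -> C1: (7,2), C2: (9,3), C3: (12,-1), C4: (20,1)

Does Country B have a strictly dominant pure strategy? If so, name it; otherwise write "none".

C2

C2 vs C1: A: 9>6, B: 7>4, C: 3>2.
C2 vs C3: A: 9>6, B: 7>5, C: 3>-1.
C2 vs C4: A: 9>8, B: 7>5, C: 3>1.
C2 strictly beats every other strategy against every opponent action, so it is strictly dominant.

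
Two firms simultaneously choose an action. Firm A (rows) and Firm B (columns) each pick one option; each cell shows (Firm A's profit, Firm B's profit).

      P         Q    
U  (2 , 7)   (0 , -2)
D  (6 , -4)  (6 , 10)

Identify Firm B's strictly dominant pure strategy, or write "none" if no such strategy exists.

P fails to dominate Q at D (-4<10).
Q fails to dominate P at U (-2<7).
No single strategy dominates all the others.

none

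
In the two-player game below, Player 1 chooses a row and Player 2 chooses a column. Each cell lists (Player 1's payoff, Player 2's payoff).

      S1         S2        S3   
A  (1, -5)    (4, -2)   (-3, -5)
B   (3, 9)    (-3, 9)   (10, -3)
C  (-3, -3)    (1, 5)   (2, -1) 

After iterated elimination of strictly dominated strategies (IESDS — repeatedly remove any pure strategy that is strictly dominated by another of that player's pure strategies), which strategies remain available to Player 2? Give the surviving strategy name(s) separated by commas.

Player 2's strategy S3 is strictly dominated by S2 (A: -2>-5, B: 9>-3, C: 5>-1) and is removed.
Row C is eliminated: A beats it against every remaining column (S1: 1>-3, S2: 4>1).
Among the remaining strategies, none is strictly dominated by another pure strategy of the same player, so the elimination stops.
Surviving strategies — Player 1: {A, B}; Player 2: {S1, S2}.

S1, S2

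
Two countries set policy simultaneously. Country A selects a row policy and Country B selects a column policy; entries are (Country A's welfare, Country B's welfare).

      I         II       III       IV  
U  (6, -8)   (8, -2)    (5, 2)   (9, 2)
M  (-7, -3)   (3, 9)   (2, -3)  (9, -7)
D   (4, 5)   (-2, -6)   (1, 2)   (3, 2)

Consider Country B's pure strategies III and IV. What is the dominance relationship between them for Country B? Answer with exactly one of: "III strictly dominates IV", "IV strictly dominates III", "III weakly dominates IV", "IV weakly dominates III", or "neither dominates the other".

III's payoffs vs IV's, by Country A's action — U: 2=2, M: -3>-7, D: 2=2.
III is at least as good everywhere and strictly better somewhere (tied only at U, D), so III weakly but not strictly dominates IV.

III weakly dominates IV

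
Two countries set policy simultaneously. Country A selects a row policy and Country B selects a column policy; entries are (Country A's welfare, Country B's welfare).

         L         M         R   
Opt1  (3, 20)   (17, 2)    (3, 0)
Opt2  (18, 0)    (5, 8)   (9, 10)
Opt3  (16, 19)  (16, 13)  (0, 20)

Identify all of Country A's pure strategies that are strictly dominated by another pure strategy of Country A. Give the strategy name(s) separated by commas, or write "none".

none

Nothing dominates Opt1: Opt2 at M (17>5); Opt3 at M (17>16).
Opt2 is not dominated — it holds its own against Opt1 at L (18>3); Opt3 at L (18>16).
Opt3: no other strategy beats it everywhere (Opt1 at L (16>3); Opt2 at M (16>5)).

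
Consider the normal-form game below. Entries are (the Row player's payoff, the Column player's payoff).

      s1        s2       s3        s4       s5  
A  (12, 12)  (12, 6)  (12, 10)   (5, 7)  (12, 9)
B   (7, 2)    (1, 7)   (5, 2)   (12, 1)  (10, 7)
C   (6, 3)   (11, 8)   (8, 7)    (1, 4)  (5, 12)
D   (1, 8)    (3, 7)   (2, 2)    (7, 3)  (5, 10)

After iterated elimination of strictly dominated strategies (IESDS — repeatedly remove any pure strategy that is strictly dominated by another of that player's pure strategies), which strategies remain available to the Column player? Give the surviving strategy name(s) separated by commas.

s1

The Row player's strategy C is strictly dominated by A (s1: 12>6, s2: 12>11, s3: 12>8, s4: 5>1, s5: 12>5) and is removed.
For the Column player, s1 strictly dominates s4 on the remaining rows (A: 12>7, B: 2>1, D: 8>3); eliminate s4.
Row B is eliminated: A beats it against every remaining column (s1: 12>7, s2: 12>1, s3: 12>5, s5: 12>10).
For the Row player, A strictly dominates D on the remaining columns (s1: 12>1, s2: 12>3, s3: 12>2, s5: 12>5); eliminate D.
The Column player's strategy s2 is strictly dominated by s1 (A: 12>6) and is removed.
The Column player's strategy s3 is strictly dominated by s1 (A: 12>10) and is removed.
The Column player's strategy s5 is strictly dominated by s1 (A: 12>9) and is removed.
Among the remaining strategies, none is strictly dominated by another pure strategy of the same player, so the elimination stops.
Surviving strategies — the Row player: {A}; the Column player: {s1}.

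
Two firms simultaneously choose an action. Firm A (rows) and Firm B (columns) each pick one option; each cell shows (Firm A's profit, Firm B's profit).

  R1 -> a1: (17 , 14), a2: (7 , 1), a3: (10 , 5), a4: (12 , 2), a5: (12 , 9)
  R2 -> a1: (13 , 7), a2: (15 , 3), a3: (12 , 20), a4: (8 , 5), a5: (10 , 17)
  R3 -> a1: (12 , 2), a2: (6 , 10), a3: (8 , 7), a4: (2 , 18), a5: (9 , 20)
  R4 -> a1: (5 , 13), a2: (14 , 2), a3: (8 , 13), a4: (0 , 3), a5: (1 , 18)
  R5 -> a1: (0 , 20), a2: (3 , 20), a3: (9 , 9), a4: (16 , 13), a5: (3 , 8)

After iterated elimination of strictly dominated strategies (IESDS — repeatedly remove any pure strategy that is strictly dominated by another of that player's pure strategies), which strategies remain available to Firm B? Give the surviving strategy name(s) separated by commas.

a1, a3, a5

Row R3 is eliminated: R1 beats it against every remaining column (a1: 17>12, a2: 7>6, a3: 10>8, a4: 12>2, a5: 12>9).
Row R4 is eliminated: R2 beats it against every remaining column (a1: 13>5, a2: 15>14, a3: 12>8, a4: 8>0, a5: 10>1).
Column a4 is eliminated: a1 beats it against every remaining row (R1: 14>2, R2: 7>5, R5: 20>13).
Firm A's strategy R5 is strictly dominated by R1 (a1: 17>0, a2: 7>3, a3: 10>9, a5: 12>3) and is removed.
Firm B's strategy a2 is strictly dominated by a1 (R1: 14>1, R2: 7>3) and is removed.
Among the remaining strategies, none is strictly dominated by another pure strategy of the same player, so the elimination stops.
Surviving strategies — Firm A: {R1, R2}; Firm B: {a1, a3, a5}.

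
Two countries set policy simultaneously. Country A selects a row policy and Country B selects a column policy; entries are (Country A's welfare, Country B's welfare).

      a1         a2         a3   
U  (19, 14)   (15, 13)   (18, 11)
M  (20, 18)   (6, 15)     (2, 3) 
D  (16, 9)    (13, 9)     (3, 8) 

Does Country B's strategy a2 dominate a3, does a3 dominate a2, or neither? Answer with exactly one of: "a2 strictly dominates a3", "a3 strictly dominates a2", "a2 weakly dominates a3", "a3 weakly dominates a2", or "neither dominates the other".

Compare a2 to a3 across every action of Country A: U: 13>11, M: 15>3, D: 9>8.
a2 gives a strictly higher payoff against every action of Country A, so a2 strictly dominates a3.

a2 strictly dominates a3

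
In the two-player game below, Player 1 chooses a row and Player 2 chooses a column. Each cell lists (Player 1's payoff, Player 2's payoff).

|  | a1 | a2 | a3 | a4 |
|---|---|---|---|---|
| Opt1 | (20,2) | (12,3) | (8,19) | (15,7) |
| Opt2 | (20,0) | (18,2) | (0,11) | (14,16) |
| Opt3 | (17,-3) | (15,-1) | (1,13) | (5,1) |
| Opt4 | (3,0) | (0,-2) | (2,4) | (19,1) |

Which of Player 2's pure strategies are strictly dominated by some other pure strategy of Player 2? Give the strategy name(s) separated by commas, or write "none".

a1, a2

a3 strictly dominates a1 — Opt1: 19>2, Opt2: 11>0, Opt3: 13>-3, Opt4: 4>0.
a3 strictly dominates a2 — Opt1: 19>3, Opt2: 11>2, Opt3: 13>-1, Opt4: 4>-2.
a3: no other strategy beats it everywhere (a1 at Opt1 (19>2); a2 at Opt1 (19>3); a4 at Opt1 (19>7)).
a4 is not dominated — it holds its own against a1 at Opt1 (7>2); a2 at Opt1 (7>3); a3 at Opt2 (16>11).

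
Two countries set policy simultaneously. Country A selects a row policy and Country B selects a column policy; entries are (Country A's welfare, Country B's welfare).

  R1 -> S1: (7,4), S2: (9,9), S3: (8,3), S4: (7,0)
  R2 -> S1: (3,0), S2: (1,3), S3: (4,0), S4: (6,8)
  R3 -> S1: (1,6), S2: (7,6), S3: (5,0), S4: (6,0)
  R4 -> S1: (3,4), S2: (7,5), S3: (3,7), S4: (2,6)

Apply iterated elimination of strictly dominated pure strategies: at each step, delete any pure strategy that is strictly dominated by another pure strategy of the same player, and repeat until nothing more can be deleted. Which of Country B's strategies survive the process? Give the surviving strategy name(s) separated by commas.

S2

For Country A, R1 strictly dominates R2 on the remaining columns (S1: 7>3, S2: 9>1, S3: 8>4, S4: 7>6); eliminate R2.
Row R3 is eliminated: R1 beats it against every remaining column (S1: 7>1, S2: 9>7, S3: 8>5, S4: 7>6).
For Country A, R1 strictly dominates R4 on the remaining columns (S1: 7>3, S2: 9>7, S3: 8>3, S4: 7>2); eliminate R4.
Country B's strategy S1 is strictly dominated by S2 (R1: 9>4) and is removed.
Country B's strategy S3 is strictly dominated by S2 (R1: 9>3) and is removed.
Country B's strategy S4 is strictly dominated by S2 (R1: 9>0) and is removed.
Among the remaining strategies, none is strictly dominated by another pure strategy of the same player, so the elimination stops.
Surviving strategies — Country A: {R1}; Country B: {S2}.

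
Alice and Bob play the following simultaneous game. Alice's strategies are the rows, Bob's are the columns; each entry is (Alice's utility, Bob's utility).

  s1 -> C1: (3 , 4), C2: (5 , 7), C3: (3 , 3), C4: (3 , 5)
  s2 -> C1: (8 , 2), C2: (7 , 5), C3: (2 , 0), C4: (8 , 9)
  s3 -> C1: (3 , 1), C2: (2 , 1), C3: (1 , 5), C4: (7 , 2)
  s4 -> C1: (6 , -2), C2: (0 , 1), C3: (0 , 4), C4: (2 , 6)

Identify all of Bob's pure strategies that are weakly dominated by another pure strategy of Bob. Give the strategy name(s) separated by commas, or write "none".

C1

C1 is weakly dominated by C2 (s1: 7>4, s2: 5>2, s3: 1=1, s4: 1>-2).
C2 is not dominated — it holds its own against C1 at s1 (7>4); C3 at s1 (7>3); C4 at s1 (7>5).
C3 is not dominated — it holds its own against C1 at s3 (5>1); C2 at s3 (5>1); C4 at s3 (5>2).
C4 is not dominated — it holds its own against C1 at s1 (5>4); C2 at s2 (9>5); C3 at s1 (5>3).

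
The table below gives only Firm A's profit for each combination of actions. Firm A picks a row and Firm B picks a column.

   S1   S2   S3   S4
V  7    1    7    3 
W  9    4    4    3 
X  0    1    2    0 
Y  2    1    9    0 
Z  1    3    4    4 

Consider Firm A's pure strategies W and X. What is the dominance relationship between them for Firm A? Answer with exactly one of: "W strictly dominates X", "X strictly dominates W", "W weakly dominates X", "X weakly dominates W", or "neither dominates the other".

W strictly dominates X

Compare W to X across each choice by Firm B: S1: 9>0, S2: 4>1, S3: 4>2, S4: 3>0.
Every comparison favours W, so W strictly dominates X.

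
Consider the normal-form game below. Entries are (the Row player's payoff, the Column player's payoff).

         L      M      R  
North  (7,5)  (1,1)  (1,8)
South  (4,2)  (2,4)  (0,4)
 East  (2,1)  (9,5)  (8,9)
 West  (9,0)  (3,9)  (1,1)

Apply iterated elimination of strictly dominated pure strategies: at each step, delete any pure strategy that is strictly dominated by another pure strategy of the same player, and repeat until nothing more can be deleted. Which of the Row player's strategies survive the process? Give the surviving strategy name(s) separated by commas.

For the Row player, West strictly dominates South on the remaining columns (L: 9>4, M: 3>2, R: 1>0); eliminate South.
For the Column player, R strictly dominates L on the remaining rows (North: 8>5, East: 9>1, West: 1>0); eliminate L.
The Row player's strategy North is strictly dominated by East (M: 9>1, R: 8>1) and is removed.
For the Row player, East strictly dominates West on the remaining columns (M: 9>3, R: 8>1); eliminate West.
Column M is eliminated: R beats it against every remaining row (East: 9>5).
Among the remaining strategies, none is strictly dominated by another pure strategy of the same player, so the elimination stops.
Surviving strategies — the Row player: {East}; the Column player: {R}.

East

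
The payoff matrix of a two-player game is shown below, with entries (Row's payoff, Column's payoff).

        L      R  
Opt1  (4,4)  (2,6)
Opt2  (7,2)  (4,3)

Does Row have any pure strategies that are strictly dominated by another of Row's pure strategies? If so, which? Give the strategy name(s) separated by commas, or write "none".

Opt1: dominated, since Opt2 does at least as well everywhere (L: 7>4, R: 4>2).
Opt2 is not dominated — it holds its own against Opt1 at L (7>4).

Opt1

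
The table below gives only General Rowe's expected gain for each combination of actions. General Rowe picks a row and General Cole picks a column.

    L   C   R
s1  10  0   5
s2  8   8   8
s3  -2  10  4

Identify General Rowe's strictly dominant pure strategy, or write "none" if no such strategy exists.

s1 fails to dominate s2 at C (0<8).
s2 fails to dominate s1 at L (8<10).
s3 fails to dominate s1 at L (-2<10).
No single strategy dominates all the others.

none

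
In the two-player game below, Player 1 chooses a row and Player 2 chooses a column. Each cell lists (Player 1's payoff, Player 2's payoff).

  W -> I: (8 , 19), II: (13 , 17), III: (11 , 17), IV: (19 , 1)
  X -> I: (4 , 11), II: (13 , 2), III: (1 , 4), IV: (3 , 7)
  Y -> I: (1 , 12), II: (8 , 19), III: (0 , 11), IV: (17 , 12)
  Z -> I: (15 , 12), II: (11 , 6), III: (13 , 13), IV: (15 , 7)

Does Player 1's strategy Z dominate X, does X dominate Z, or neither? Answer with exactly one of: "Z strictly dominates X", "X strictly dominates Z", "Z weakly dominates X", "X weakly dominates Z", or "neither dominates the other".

Compare Z to X across each opponent action: I: 15>4, II: 11<13, III: 13>1, IV: 15>3.
Z does better at I, III, IV but worse at II; neither strategy dominates the other.

neither dominates the other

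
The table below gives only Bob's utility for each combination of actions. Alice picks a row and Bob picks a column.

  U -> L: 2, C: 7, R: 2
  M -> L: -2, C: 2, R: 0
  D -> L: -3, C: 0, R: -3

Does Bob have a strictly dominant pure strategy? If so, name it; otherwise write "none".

C

C vs L: U: 7>2, M: 2>-2, D: 0>-3.
C vs R: U: 7>2, M: 2>0, D: 0>-3.
C strictly beats every other strategy against every opponent action, so it is strictly dominant.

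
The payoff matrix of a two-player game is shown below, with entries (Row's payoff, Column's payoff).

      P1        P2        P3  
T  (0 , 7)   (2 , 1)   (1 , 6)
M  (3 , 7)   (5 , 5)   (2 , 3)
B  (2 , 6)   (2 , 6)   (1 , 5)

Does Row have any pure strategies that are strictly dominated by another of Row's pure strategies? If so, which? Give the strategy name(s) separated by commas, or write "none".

T is strictly dominated by M (P1: 3>0, P2: 5>2, P3: 2>1).
M is not dominated — it holds its own against T at P1 (3>0); B at P1 (3>2).
M strictly dominates B — P1: 3>2, P2: 5>2, P3: 2>1.

T, B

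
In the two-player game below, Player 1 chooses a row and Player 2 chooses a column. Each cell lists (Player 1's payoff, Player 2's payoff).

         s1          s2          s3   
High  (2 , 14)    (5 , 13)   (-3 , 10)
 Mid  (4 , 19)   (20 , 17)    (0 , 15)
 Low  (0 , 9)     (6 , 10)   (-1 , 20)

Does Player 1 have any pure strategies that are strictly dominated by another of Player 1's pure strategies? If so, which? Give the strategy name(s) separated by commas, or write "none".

High, Low

High: dominated, since Mid does at least as well everywhere (s1: 4>2, s2: 20>5, s3: 0>-3).
Mid: no other strategy beats it everywhere (High at s1 (4>2); Low at s1 (4>0)).
Mid strictly dominates Low — s1: 4>0, s2: 20>6, s3: 0>-1.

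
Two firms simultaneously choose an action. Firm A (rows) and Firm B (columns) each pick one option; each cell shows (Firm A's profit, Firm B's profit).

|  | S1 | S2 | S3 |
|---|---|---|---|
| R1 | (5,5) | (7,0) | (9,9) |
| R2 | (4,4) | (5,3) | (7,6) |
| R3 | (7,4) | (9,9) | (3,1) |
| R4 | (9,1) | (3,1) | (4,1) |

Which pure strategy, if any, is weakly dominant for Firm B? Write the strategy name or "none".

none

S1 fails to dominate S2 at R3 (4<9).
S2 fails to dominate S1 at R1 (0<5).
S3 fails to dominate S1 at R3 (1<4).
No single strategy dominates all the others.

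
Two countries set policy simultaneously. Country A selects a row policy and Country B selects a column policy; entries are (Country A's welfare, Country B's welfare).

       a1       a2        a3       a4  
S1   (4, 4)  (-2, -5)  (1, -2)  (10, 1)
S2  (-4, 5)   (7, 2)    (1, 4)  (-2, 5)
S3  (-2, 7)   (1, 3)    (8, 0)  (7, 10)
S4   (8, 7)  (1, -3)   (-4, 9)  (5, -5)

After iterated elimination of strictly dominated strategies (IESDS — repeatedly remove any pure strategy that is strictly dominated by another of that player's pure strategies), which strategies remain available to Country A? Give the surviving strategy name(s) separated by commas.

Column a2 is eliminated: a1 beats it against every remaining row (S1: 4>-5, S2: 5>2, S3: 7>3, S4: 7>-3).
For Country A, S3 strictly dominates S2 on the remaining columns (a1: -2>-4, a3: 8>1, a4: 7>-2); eliminate S2.
Among the remaining strategies, none is strictly dominated by another pure strategy of the same player, so the elimination stops.
Surviving strategies — Country A: {S1, S3, S4}; Country B: {a1, a3, a4}.

S1, S3, S4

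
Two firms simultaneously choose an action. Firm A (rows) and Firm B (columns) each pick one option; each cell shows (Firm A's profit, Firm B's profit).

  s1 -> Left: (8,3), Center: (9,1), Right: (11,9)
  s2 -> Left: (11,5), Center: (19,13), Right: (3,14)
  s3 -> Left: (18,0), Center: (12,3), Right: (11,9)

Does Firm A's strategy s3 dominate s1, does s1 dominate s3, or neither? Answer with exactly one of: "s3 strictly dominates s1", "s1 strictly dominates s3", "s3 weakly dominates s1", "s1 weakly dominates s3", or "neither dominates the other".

s3's payoffs vs s1's, by Firm B's action — Left: 18>8, Center: 12>9, Right: 11=11.
s3 is at least as good everywhere and strictly better somewhere (tied only at Right), so s3 weakly but not strictly dominates s1.

s3 weakly dominates s1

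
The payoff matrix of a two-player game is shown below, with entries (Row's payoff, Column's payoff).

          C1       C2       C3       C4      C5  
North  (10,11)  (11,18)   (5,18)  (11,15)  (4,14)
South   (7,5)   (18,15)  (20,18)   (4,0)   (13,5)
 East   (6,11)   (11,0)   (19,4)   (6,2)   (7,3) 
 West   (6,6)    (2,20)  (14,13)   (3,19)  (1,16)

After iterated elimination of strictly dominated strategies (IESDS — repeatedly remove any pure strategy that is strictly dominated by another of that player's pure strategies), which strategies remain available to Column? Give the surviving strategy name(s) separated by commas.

For Row, South strictly dominates West on the remaining columns (C1: 7>6, C2: 18>2, C3: 20>14, C4: 4>3, C5: 13>1); eliminate West.
Column C4 is eliminated: C3 beats it against every remaining row (North: 18>15, South: 18>0, East: 4>2).
For Row, South strictly dominates East on the remaining columns (C1: 7>6, C2: 18>11, C3: 20>19, C5: 13>7); eliminate East.
For Column, C2 strictly dominates C1 on the remaining rows (North: 18>11, South: 15>5); eliminate C1.
Row North is eliminated: South beats it against every remaining column (C2: 18>11, C3: 20>5, C5: 13>4).
Column C2 is eliminated: C3 beats it against every remaining row (South: 18>15).
For Column, C3 strictly dominates C5 on the remaining rows (South: 18>5); eliminate C5.
Among the remaining strategies, none is strictly dominated by another pure strategy of the same player, so the elimination stops.
Surviving strategies — Row: {South}; Column: {C3}.

C3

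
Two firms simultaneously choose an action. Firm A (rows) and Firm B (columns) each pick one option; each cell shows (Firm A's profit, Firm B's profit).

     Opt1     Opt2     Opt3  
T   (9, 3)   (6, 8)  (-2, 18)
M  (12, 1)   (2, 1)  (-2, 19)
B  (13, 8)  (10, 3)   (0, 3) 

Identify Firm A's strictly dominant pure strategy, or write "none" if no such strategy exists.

B

B vs T: Opt1: 13>9, Opt2: 10>6, Opt3: 0>-2.
B vs M: Opt1: 13>12, Opt2: 10>2, Opt3: 0>-2.
B strictly beats every other strategy against every opponent action, so it is strictly dominant.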